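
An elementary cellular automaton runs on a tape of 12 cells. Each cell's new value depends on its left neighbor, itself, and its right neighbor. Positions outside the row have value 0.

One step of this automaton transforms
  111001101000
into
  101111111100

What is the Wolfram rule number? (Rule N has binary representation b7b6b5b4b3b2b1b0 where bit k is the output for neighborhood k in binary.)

126

position 1: 111 → 0  (bit 7 = 0)
position 2: 110 → 1  (bit 6 = 1)
position 7: 101 → 1  (bit 5 = 1)
position 3: 100 → 1  (bit 4 = 1)
position 0: 011 → 1  (bit 3 = 1)
position 8: 010 → 1  (bit 2 = 1)
position 4: 001 → 1  (bit 1 = 1)
position 10: 000 → 0  (bit 0 = 0)
bits b7..b0 = 01111110 = 126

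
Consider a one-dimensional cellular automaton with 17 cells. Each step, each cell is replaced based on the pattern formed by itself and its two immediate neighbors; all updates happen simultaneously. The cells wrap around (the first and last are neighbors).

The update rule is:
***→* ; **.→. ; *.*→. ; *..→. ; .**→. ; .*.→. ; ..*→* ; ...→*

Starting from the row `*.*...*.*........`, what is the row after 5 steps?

....**....*******
.***...***.*****.
*.*..**.*...***..
....*.....**.*..*
.***..****.....*.

.***..****.....*.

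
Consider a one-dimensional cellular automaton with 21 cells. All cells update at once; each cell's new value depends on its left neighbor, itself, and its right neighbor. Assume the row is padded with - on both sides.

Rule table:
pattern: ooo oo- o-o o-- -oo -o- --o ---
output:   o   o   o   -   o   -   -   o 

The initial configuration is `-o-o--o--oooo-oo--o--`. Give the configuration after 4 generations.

o--ooooooooooooooooo-

--o------ooooooo----o
o---oooo-ooooooo-oo--
--o-ooooooooooooooo-o
o--ooooooooooooooooo-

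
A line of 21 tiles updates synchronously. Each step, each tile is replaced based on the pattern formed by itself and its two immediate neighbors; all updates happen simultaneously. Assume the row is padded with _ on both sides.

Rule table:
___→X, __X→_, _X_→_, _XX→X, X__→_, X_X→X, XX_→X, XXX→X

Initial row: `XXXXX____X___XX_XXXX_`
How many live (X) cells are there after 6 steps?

20

step 1: XXXXX_XX___X_XXXXXXX_
step 2: XXXXXXXX_X__XXXXXXXX_
step 3: XXXXXXXXX___XXXXXXXX_
step 4: XXXXXXXXX_X_XXXXXXXX_
step 5: XXXXXXXXXX_XXXXXXXXX_
step 6: XXXXXXXXXXXXXXXXXXXX_
count of X: 20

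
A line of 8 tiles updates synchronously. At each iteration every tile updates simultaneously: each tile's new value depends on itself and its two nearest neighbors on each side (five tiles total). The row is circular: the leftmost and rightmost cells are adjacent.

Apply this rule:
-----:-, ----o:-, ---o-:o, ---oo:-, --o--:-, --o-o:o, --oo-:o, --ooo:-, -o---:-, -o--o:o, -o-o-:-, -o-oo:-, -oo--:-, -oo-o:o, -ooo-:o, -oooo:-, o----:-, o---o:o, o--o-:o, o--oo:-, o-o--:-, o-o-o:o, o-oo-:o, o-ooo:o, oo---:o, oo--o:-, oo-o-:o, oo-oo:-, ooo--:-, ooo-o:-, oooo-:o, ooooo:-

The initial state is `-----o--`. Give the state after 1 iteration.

----o---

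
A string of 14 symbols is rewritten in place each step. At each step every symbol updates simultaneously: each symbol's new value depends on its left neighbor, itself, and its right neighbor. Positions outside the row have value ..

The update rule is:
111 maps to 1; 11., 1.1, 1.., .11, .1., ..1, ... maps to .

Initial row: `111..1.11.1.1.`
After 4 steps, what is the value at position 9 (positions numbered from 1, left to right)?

.1............
..............
..............  (fixed point — unchanged through step 4)
position 9 holds .

.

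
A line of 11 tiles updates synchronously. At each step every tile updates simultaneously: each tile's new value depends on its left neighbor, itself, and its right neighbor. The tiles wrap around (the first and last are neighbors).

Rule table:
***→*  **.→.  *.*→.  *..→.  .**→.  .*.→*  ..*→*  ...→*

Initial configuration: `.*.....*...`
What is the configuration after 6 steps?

.**.*..*...

step 1: **.*****.**
step 2: *...***...*
step 3: ..**.*..**.
step 4: **...*.*...
step 5: ...***.*.**
step 6: .**.*..*...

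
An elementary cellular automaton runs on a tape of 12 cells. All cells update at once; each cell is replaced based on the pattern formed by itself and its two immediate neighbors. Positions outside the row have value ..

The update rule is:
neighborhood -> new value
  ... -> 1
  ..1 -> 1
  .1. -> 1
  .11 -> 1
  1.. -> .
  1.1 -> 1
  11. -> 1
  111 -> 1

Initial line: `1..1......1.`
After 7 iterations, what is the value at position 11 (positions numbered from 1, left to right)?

1

1.11.111111.
11111111111.
11111111111.  (fixed point — unchanged through iteration 7)
position 11 holds 1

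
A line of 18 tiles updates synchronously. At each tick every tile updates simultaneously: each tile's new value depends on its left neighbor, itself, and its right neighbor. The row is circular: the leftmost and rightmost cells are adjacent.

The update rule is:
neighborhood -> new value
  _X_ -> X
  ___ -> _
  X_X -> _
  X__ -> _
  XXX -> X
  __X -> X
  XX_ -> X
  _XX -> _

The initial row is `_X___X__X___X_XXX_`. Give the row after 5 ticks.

tick 1: XX__XX_XX__XX__XX_
tick 2: _X_X_X__X_X_X_X_X_
tick 3: XX_X_X_XX_X_X_X_X_
tick 4: _X_X_X__X_X_X_X_X_  (repeats tick 2; period 2)
tick 5: XX_X_X_XX_X_X_X_X_

XX_X_X_XX_X_X_X_X_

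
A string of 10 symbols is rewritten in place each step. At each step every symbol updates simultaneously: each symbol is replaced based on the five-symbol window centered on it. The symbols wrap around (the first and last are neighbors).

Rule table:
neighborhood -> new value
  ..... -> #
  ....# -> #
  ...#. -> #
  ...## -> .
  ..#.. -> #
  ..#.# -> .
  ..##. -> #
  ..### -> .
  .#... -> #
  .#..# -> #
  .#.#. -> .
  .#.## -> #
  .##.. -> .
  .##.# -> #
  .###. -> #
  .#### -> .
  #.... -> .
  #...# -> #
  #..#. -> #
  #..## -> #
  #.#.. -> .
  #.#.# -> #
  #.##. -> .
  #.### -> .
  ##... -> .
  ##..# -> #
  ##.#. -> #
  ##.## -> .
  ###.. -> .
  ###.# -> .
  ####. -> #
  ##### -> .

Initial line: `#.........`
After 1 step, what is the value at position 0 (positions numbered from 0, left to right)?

#

step 1: ##.#######
position 0 holds #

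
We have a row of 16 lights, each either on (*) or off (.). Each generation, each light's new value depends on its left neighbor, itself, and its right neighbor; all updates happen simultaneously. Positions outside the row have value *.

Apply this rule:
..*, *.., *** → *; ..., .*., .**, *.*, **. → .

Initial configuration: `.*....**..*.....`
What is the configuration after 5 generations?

..*...*......**.

generation 1: ..*..*..**.*...*
generation 2: **.**.**....*.*.
generation 3: *.......*..*....
generation 4: .*.....*.**.*..*
generation 5: ..*...*......**.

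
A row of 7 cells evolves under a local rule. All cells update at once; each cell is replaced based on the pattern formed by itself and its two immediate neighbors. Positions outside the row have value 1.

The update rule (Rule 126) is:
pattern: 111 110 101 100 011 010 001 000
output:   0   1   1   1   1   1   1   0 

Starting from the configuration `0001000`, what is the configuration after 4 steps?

1110111

1011101
1110111
0011100
1110111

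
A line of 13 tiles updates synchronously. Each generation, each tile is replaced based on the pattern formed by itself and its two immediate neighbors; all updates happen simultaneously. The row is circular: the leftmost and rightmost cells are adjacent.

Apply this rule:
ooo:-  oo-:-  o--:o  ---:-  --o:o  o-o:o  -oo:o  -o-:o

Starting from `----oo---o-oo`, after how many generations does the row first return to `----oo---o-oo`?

3

o--oo-o-oooo-
oooo-oooo---o
----oo---o-oo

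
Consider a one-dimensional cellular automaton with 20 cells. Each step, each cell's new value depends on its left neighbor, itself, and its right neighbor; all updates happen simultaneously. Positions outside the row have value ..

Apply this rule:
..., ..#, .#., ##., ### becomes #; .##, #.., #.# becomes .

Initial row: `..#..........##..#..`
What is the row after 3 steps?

###.#########.#.##.#
.##..########.#..#.#
#.#.#.#######.#.##.#

#.#.#.#######.#.##.#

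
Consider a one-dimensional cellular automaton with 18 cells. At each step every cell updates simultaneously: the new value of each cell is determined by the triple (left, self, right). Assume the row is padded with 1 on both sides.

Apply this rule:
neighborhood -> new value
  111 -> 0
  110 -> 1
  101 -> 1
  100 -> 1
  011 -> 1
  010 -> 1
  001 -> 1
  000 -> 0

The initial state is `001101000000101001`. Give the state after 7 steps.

011001111111100110

111111100001111111
000000110011000000
100001111111100001
110011000000110011
011111100001111110
110000110011000011
011001111111100110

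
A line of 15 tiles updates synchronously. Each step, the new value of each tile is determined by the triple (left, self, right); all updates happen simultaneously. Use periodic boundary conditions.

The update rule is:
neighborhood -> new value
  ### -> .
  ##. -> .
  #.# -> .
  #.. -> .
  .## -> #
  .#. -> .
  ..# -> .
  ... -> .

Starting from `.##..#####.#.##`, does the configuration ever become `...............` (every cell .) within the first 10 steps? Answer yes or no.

.#...#.......#.
...............
all cells are . at step 2

yes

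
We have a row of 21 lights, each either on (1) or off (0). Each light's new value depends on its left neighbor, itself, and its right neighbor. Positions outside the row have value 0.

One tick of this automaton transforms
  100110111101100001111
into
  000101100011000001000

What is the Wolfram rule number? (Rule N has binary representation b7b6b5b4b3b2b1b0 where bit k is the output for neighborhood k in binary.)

position 7: 111 → 0  (bit 7 = 0)
position 4: 110 → 0  (bit 6 = 0)
position 5: 101 → 1  (bit 5 = 1)
position 1: 100 → 0  (bit 4 = 0)
position 3: 011 → 1  (bit 3 = 1)
position 0: 010 → 0  (bit 2 = 0)
position 2: 001 → 0  (bit 1 = 0)
position 14: 000 → 0  (bit 0 = 0)
bits b7..b0 = 00101000 = 40

40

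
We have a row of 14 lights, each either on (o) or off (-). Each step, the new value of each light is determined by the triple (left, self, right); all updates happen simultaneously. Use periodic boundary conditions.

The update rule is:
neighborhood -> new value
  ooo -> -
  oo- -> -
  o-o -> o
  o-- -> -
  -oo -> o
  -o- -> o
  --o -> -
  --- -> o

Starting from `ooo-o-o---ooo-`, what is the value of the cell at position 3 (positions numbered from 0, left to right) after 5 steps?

-

step 1: o--oooo-o-o--o
step 2: ---o---oooo--o
step 3: -o-o-o-o-----o
step 4: oooooooo-ooo-o
step 5: --------oo--oo
position 3 holds -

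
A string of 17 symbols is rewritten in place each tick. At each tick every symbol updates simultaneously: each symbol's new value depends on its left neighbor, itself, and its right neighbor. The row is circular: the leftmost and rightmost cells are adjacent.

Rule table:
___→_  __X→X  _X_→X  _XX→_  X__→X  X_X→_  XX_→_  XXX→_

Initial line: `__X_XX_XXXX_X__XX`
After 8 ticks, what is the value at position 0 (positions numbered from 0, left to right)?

tick 1: XXX_________XXX__
tick 2: ___X_______X___XX
tick 3: X_XXX_____XXX_X__
tick 4: X____X___X____XXX
tick 5: _X__XXX_XXX__X___
tick 6: XXXX_______XXXX__
tick 7: ____X_____X____XX
tick 8: X__XXX___XXX__X__
position 0 holds X

X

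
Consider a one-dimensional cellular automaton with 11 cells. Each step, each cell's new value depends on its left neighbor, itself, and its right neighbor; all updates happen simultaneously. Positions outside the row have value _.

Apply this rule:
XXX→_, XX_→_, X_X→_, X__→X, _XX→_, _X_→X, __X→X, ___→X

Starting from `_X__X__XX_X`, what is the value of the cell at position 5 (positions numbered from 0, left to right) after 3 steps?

XXXXXXX___X
_______XXXX
XXXXXXX____
position 5 holds X

X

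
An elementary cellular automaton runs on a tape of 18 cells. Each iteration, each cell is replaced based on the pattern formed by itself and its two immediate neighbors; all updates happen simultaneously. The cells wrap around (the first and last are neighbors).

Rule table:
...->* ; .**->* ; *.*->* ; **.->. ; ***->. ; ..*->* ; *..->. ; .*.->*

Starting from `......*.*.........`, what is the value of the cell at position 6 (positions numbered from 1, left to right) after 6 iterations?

.

*********.********
.........**.......
**********..******
...........**.....
************..****
.............**...
position 6 holds .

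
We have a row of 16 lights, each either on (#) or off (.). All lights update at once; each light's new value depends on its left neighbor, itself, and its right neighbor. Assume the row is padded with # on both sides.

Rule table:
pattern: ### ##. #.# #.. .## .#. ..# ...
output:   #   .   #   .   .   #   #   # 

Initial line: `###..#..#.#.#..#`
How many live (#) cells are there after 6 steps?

13

##..##.######.#.
#..#..#.####.###
..##.###.##.#.##
.#..#.#.#..###.#
##.######.#.#.#.
#.#.####.#######
count of #: 13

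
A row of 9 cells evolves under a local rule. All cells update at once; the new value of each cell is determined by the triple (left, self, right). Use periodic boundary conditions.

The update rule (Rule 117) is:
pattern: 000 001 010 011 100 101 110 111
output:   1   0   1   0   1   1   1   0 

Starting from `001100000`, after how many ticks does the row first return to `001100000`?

100111111
110000000
011111110
000000011
111111001
000001100
111100111
000110000
110011111
011000000
001111111
100000001
111111100
000000110
111110011
000011000
111001111
001100000

18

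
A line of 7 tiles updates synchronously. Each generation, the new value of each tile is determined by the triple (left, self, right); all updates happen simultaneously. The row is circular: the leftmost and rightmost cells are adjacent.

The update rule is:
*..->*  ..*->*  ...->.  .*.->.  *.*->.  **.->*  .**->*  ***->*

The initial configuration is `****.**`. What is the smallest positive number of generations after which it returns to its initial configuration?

1

generation 1: ****.**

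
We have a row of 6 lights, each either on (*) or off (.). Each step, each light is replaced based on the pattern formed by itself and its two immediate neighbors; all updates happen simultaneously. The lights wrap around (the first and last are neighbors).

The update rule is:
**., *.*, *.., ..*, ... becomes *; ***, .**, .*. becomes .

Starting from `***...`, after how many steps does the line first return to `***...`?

..****
**...*
.****.
*...**
****..
...***
***..*
..***.
**..**
.***..
*..***
***...

12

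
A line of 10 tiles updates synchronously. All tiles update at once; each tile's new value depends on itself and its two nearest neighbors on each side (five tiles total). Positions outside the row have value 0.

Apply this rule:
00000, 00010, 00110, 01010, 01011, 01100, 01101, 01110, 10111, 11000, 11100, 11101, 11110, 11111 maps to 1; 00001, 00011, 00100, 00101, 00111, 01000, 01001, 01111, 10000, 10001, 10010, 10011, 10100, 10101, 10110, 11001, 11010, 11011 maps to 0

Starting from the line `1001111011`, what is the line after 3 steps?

0000011001
1110011000
0110011101

0110011101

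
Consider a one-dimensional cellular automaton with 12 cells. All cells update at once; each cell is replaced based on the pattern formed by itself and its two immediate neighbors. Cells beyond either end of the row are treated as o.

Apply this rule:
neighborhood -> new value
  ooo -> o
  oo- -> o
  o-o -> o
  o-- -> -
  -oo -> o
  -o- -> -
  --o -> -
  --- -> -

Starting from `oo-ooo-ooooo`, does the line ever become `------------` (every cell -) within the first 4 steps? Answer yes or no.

oooooooooooo
oooooooooooo  (fixed point — unchanged through step 4)
step 4 is oooooooooooo, still not uniform -

no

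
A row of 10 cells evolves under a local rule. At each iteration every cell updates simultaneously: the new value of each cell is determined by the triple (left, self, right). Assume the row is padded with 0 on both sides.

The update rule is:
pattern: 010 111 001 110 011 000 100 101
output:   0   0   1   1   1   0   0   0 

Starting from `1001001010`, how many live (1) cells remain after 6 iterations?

1

0010010000
0100100000
1001000000
0010000000
0100000000
1000000000
count of 1: 1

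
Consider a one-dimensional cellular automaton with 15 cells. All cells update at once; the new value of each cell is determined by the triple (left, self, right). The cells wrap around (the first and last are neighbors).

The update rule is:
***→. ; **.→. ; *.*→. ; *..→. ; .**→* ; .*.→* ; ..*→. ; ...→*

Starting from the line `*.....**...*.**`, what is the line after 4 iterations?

iteration 1: ..***.*..*.*.*.
iteration 2: *.*...*..*.*.*.
iteration 3: *.*.*.*..*.*.*.
iteration 4: *.*.*.*..*.*.*.

*.*.*.*..*.*.*.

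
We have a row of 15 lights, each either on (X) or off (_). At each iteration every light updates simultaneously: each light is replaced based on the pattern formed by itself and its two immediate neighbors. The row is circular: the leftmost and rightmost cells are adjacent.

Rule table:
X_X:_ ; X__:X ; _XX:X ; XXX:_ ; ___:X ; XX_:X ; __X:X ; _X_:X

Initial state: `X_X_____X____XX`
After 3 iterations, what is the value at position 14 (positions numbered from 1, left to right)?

X_XXXXXXXXXXXX_
X_X__________X_
X_XXXXXXXXXXXX_
position 14 holds X

X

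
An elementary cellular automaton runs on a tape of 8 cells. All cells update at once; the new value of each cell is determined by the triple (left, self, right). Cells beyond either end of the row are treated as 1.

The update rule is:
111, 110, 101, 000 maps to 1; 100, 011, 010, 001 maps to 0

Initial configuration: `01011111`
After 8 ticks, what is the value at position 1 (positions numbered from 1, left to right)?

1

10101111
11010111
11101011
11110101
11111010
11111101
11111110
11111111
position 1 holds 1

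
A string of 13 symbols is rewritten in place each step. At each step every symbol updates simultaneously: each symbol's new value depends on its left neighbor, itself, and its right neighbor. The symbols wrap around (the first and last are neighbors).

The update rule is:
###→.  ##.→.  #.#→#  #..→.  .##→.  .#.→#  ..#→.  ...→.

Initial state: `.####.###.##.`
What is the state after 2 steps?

.....#...#...

.....#...#...
.....#...#...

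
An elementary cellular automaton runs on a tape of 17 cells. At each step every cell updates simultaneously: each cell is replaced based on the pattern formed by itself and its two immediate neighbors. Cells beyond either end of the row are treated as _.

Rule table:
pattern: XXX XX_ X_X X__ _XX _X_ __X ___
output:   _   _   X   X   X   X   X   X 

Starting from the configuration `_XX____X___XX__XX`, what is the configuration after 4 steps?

XX_XXXXXXXXX_XXX_
X_XX________XX__X
XXX_XXXXXXXXX_XXX
X__XX________XX__

X__XX________XX__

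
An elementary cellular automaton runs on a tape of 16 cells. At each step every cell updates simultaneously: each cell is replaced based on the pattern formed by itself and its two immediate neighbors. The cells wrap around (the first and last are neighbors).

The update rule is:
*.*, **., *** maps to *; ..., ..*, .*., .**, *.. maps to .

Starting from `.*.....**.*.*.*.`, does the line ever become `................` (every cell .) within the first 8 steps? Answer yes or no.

yes

........**.*.*..
.........**.*...
..........**....
...........*....
................
all cells are . at step 5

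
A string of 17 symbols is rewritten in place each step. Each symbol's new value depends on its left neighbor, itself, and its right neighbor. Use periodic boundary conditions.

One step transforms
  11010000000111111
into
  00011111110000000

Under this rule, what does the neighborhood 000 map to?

At position 5 the neighborhood is 000; the next row has 1 there.

1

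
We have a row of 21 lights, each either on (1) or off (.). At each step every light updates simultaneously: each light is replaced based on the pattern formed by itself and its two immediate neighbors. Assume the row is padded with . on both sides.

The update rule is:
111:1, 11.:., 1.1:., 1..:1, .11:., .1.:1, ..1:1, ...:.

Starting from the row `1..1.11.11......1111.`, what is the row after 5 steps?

...111.1..11.1.111.1.

1111......1....1.11.1
.11.1....111..11....1
1...11..1.1.11..1..11
11.1..111.1...11111..
...111.1..11.1.111.1.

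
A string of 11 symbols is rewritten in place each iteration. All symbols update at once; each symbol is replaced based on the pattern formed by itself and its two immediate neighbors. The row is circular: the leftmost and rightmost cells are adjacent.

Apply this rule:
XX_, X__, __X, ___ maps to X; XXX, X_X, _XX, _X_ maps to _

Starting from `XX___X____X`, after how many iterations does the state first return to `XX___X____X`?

_XXXX_XXXX_
X___X____XX
XXXX_XXXX__
___X____XXX
XXX_XXXX__X
__X____XXX_
XX_XXXX__XX
_X____XXX__
X_XXXX__XXX
X____XXX___
_XXXX__XXXX
____XXX___X
XXXX__XXXX_
___XXX___X_
XXX__XXXX_X
__XXX___X__
XX__XXXX_XX
_XXX___X___
X__XXXX_XXX
XXX___X____
__XXXX_XXXX
XX___X____X

22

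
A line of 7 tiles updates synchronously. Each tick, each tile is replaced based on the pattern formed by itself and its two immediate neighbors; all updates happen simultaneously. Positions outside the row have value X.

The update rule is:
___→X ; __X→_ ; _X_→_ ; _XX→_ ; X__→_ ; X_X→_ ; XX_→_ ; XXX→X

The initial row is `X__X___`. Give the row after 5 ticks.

_XXXXX_

_____X_
_XXX___
__X__X_
_______
_XXXXX_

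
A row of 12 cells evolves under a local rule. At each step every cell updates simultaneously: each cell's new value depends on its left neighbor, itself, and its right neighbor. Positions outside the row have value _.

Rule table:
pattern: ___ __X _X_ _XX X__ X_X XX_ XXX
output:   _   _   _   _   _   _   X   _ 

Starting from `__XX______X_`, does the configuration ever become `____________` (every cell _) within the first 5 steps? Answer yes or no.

___X________
____________
all cells are _ at step 2

yes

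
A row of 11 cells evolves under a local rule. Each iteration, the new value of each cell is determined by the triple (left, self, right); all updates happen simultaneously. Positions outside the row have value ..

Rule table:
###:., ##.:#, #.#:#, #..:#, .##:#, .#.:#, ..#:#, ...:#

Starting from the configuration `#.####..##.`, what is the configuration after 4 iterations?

iteration 1: ###..######
iteration 2: #.####....#
iteration 3: ###..######  (repeats iteration 1; period 2)
iteration 4: #.####....#

#.####....#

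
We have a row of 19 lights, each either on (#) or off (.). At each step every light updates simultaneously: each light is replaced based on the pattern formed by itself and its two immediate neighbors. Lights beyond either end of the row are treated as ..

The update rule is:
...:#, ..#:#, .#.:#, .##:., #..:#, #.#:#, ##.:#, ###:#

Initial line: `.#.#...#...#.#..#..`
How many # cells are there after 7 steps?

step 1: ###################
step 2: .##################
step 3: #.#################
step 4: ##.################
step 5: .##.###############
step 6: #.##.##############
step 7: ##.##.#############
count of #: 17

17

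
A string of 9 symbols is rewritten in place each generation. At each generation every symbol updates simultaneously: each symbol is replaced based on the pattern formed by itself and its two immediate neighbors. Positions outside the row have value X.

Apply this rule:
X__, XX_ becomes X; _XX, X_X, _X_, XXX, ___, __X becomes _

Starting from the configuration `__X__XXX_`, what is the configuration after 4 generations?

X__X___X_
XX__X____
_XX__X___
__XX__X__

__XX__X__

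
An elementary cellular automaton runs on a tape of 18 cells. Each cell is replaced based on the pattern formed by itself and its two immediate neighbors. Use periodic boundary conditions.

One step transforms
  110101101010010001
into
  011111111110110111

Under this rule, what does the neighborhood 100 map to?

At position 11 the neighborhood is 100; the next row has 0 there.

0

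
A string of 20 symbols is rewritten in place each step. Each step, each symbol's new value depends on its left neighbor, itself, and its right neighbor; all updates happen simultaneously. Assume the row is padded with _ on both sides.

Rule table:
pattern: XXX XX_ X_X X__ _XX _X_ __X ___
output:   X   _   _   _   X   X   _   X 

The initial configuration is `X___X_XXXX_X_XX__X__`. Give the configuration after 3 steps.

X_X_X_XXX__X_X___X_X
X_X_X_XX___X_X_X_X_X
X_X_X_X__X_X_X_X_X_X

X_X_X_X__X_X_X_X_X_X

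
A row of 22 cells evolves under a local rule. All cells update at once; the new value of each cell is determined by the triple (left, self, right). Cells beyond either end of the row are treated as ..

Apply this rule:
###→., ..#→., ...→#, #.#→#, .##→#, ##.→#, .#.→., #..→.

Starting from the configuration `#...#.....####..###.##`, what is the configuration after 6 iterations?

iteration 1: ..#...###.#..#..#.####
iteration 2: #...#.#.##.......##..#
iteration 3: ..#..#.###.#####.##...
iteration 4: #.....##.###...####.##
iteration 5: ..###.####.#.#.#..####
iteration 6: #.#.###..##.#.#...#..#

#.#.###..##.#.#...#..#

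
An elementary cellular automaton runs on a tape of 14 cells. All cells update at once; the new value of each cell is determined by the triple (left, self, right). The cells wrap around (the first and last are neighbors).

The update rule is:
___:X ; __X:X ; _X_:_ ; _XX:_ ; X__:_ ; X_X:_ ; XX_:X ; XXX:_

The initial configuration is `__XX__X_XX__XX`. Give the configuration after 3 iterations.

_X_X_X___X_X_X
_______XX_____
XXXXXXX_X_XXXX

XXXXXXX_X_XXXX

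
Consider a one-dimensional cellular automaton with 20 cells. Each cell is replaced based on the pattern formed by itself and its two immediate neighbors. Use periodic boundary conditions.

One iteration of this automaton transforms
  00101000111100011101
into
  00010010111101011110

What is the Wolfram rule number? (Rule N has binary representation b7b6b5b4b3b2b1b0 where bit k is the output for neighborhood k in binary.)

position 9: 111 → 1  (bit 7 = 1)
position 11: 110 → 1  (bit 6 = 1)
position 3: 101 → 1  (bit 5 = 1)
position 0: 100 → 0  (bit 4 = 0)
position 8: 011 → 1  (bit 3 = 1)
position 2: 010 → 0  (bit 2 = 0)
position 1: 001 → 0  (bit 1 = 0)
position 6: 000 → 1  (bit 0 = 1)
bits b7..b0 = 11101001 = 233

233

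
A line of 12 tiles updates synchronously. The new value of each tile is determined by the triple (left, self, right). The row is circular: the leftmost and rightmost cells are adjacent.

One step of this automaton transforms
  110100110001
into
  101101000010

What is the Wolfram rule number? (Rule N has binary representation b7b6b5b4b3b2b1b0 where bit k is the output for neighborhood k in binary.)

position 0: 111 → 1  (bit 7 = 1)
position 1: 110 → 0  (bit 6 = 0)
position 2: 101 → 1  (bit 5 = 1)
position 4: 100 → 0  (bit 4 = 0)
position 6: 011 → 0  (bit 3 = 0)
position 3: 010 → 1  (bit 2 = 1)
position 5: 001 → 1  (bit 1 = 1)
position 9: 000 → 0  (bit 0 = 0)
bits b7..b0 = 10100110 = 166

166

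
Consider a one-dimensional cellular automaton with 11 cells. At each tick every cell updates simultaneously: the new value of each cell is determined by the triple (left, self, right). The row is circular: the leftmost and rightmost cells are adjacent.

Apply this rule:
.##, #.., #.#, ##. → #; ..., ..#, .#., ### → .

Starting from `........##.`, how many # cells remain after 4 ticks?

3

........###
#.......#.#
##.......##
.##......#.
count of #: 3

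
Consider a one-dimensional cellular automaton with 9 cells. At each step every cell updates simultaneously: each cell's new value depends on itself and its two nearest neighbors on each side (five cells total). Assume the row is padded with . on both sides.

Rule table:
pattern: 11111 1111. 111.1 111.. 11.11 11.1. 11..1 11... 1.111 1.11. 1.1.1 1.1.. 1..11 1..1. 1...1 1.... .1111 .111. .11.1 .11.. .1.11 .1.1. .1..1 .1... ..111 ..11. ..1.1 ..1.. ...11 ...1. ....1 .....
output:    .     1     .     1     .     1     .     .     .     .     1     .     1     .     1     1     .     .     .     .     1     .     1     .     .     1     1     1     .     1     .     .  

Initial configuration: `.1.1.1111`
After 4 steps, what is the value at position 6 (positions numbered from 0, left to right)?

1

11.11..11
1.....11.
1.1...1..
1...111.1
position 6 holds 1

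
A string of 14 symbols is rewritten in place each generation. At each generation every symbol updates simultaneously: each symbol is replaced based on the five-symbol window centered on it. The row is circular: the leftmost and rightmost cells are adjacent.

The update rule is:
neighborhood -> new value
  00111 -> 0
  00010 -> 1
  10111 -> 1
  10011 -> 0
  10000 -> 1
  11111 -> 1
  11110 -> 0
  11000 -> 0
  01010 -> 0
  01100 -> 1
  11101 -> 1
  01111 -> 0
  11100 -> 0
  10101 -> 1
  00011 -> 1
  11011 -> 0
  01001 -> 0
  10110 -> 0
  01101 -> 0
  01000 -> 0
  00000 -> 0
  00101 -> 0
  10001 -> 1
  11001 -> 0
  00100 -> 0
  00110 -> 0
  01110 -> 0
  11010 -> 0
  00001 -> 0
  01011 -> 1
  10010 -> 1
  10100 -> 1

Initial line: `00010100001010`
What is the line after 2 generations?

10100101010010
10101001010100

10101001010100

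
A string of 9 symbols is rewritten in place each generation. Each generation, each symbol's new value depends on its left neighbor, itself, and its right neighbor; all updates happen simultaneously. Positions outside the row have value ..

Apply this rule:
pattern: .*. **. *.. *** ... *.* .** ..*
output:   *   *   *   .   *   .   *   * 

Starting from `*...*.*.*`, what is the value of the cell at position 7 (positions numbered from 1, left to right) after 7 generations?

*

*****.*.*
*...*.*.*  (repeats generation 0; period 2)
generation 7: *****.*.*
position 7 holds *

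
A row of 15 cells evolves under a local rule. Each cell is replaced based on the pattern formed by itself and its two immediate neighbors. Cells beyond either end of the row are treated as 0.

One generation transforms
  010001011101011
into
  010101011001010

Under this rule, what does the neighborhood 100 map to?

At position 2 the neighborhood is 100; the next row has 0 there.

0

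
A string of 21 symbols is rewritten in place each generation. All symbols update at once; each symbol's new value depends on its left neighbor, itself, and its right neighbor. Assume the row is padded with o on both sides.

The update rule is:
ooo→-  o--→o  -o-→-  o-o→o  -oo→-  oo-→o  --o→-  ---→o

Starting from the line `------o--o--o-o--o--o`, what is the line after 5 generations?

o--oo--oo--o--o--o-o-

ooooo--o--o--o-o--o--
----oo--o--o--o-o--o-
ooo--oo--o--o--o-o--o
--oo--oo--o--o--o-o--
o--oo--oo--o--o--o-o-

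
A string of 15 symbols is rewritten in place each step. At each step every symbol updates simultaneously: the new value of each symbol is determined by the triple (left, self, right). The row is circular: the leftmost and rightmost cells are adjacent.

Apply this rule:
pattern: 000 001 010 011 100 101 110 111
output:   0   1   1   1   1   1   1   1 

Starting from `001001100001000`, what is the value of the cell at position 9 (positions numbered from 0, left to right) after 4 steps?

1

011111110011100
111111111111110
111111111111111
111111111111111
position 9 holds 1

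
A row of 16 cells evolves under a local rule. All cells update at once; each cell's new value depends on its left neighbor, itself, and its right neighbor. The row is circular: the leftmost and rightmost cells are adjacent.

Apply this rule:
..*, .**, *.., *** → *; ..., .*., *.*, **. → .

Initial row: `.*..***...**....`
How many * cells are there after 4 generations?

generation 1: *.****.*.**.*...
generation 2: ..***....*...*.*
generation 3: ****.*..*.*.*...
generation 4: ***...**.....*.*
count of *: 7

7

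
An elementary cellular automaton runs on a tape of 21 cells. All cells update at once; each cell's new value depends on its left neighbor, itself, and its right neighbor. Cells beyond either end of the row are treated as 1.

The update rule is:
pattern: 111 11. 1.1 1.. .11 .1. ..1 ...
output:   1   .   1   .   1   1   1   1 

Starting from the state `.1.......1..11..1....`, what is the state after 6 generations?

11.1111111.11..11.111
1.1111111.11..11.1111
.1111111.11..11.11111
1111111.11..11.111111
111111.11..11.1111111
11111.11..11.11111111

11111.11..11.11111111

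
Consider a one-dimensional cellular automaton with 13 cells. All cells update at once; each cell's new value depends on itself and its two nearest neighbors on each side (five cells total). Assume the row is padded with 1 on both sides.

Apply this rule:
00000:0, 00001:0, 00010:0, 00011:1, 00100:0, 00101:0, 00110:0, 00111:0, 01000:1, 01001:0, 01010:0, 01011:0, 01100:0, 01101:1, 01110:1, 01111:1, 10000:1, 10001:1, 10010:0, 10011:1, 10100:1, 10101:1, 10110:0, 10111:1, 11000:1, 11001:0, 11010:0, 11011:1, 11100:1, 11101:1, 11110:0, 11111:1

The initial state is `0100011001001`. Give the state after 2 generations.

0111100000010
1110111000000

1110111000000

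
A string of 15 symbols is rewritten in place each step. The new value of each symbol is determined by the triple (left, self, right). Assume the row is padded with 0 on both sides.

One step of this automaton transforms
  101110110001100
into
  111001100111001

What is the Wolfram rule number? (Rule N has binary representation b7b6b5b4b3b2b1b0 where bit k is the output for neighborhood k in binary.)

47

position 3: 111 → 0  (bit 7 = 0)
position 4: 110 → 0  (bit 6 = 0)
position 1: 101 → 1  (bit 5 = 1)
position 8: 100 → 0  (bit 4 = 0)
position 2: 011 → 1  (bit 3 = 1)
position 0: 010 → 1  (bit 2 = 1)
position 10: 001 → 1  (bit 1 = 1)
position 9: 000 → 1  (bit 0 = 1)
bits b7..b0 = 00101111 = 47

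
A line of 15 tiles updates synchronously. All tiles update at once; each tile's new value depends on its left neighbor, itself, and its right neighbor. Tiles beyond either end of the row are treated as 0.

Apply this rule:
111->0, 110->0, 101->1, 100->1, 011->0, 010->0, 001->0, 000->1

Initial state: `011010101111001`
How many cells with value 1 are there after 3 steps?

4

000101010000100
110010101110011
001001010001000
count of 1: 4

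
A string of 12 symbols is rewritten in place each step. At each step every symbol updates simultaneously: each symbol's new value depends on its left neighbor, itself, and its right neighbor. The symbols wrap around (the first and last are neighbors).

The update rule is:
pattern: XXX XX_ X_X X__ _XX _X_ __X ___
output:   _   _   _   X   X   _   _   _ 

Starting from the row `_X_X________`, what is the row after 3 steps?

step 1: ____X_______
step 2: _____X______
step 3: ______X_____

______X_____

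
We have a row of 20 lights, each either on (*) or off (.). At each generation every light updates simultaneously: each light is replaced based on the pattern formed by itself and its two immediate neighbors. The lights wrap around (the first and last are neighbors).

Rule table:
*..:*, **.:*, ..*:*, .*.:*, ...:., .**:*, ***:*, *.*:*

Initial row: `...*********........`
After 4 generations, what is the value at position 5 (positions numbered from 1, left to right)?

..***********.......
.*************......
***************.....
****************...*
position 5 holds *

*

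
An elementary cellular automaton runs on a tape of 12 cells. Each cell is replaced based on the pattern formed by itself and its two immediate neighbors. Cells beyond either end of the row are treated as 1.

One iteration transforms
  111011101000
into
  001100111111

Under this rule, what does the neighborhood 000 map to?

At position 10 the neighborhood is 000; the next row has 1 there.

1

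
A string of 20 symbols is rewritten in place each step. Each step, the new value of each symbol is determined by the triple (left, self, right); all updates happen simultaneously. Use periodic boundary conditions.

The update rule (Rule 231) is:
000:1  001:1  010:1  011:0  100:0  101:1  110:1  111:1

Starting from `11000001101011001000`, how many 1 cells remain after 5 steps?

16

step 1: 01011110111101011011
step 2: 11101111011111101101
step 3: 11110111101111110110
step 4: 01111011110111111011
step 5: 10111101111011111101
count of 1: 16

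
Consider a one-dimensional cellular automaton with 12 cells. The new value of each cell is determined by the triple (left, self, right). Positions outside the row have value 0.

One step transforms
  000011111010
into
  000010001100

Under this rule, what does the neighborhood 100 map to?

At position 11 the neighborhood is 100; the next row has 0 there.

0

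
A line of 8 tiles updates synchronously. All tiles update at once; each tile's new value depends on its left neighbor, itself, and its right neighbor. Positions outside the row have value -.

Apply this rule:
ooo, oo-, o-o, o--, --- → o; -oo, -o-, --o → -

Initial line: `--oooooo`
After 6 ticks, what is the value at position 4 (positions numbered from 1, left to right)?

tick 1: o--ooooo
tick 2: -o--oooo
tick 3: --o--ooo
tick 4: o--o--oo
tick 5: -o--o--o
tick 6: --o--o--
position 4 holds -

-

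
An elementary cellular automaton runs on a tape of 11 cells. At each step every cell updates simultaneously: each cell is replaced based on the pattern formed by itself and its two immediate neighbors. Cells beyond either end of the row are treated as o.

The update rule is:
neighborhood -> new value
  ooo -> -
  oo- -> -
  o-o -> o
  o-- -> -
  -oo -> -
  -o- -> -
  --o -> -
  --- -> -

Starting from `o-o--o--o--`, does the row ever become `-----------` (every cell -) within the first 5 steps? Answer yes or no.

-o---------
o----------
-----------
all cells are - at step 3

yes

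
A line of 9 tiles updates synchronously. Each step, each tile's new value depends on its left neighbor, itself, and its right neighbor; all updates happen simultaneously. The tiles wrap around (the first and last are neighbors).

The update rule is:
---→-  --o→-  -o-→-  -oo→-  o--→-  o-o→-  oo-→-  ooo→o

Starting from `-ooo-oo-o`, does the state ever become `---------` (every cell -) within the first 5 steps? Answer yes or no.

yes

--o------
---------
all cells are - at step 2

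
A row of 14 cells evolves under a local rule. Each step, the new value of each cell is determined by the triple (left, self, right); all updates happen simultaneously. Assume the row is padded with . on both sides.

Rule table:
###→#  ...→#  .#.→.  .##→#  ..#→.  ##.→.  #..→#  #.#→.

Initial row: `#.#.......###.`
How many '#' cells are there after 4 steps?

step 1: ...######.##.#
step 2: ##.#####..#...
step 3: #..####.#..###
step 4: .#.###...#.##.
count of #: 7

7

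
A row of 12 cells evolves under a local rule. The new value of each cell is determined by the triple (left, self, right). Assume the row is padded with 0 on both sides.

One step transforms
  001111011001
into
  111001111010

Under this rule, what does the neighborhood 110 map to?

1

At position 5 the neighborhood is 110; the next row has 1 there.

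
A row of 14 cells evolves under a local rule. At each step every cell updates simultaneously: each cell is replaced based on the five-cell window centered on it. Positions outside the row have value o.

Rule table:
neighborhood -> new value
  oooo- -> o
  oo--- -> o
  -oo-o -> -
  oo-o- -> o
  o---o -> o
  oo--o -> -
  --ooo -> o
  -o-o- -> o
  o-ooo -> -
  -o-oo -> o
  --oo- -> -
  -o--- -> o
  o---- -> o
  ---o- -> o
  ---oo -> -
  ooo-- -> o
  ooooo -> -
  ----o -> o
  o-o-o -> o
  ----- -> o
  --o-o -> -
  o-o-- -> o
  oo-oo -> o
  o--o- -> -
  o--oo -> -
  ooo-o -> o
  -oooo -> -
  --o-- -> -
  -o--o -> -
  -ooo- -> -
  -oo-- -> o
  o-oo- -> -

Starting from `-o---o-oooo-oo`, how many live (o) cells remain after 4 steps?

ooooo-o--ooo--
---oooo--o-o--
oo-o-oo---oo--
ooooo-ooo--o--
count of o: 9

9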